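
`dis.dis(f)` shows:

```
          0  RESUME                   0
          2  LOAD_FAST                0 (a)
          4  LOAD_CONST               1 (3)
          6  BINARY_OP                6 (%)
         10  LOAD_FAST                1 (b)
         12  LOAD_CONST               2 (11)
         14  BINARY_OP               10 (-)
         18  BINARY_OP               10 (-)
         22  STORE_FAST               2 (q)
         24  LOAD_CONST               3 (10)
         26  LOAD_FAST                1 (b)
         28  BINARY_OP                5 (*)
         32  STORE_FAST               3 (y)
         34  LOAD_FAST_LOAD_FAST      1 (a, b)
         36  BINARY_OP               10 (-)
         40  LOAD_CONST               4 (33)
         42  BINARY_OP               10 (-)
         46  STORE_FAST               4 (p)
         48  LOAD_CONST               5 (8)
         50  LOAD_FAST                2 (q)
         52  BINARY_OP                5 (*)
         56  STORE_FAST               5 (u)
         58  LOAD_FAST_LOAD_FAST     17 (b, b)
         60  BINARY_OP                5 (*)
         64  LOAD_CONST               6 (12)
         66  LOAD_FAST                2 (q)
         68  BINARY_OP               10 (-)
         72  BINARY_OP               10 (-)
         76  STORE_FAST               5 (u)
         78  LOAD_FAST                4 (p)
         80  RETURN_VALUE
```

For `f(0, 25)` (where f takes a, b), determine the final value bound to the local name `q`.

LOAD_FAST a → push 0. Stack: [0]
LOAD_CONST → push 3. Stack: [0, 3]
BINARY_OP % → 0 % 3 = 0. Stack: [0]
LOAD_FAST b → push 25. Stack: [0, 25]
LOAD_CONST → push 11. Stack: [0, 25, 11]
BINARY_OP - → 25 - 11 = 14. Stack: [0, 14]
BINARY_OP - → 0 - 14 = -14. Stack: [-14]
STORE_FAST q → q=-14. Stack: []
LOAD_CONST → push 10. Stack: [10]
LOAD_FAST b → push 25. Stack: [10, 25]
BINARY_OP * → 10 * 25 = 250. Stack: [250]
STORE_FAST y → y=250. Stack: []
LOAD_FAST_LOAD_FAST a,b → push 0,25. Stack: [0, 25]
BINARY_OP - → 0 - 25 = -25. Stack: [-25]
LOAD_CONST → push 33. Stack: [-25, 33]
BINARY_OP - → -25 - 33 = -58. Stack: [-58]
STORE_FAST p → p=-58. Stack: []
LOAD_CONST → push 8. Stack: [8]
LOAD_FAST q → push -14. Stack: [8, -14]
BINARY_OP * → 8 * -14 = -112. Stack: [-112]
STORE_FAST u → u=-112. Stack: []
LOAD_FAST_LOAD_FAST b,b → push 25,25. Stack: [25, 25]
BINARY_OP * → 25 * 25 = 625. Stack: [625]
LOAD_CONST → push 12. Stack: [625, 12]
LOAD_FAST q → push -14. Stack: [625, 12, -14]
BINARY_OP - → 12 - -14 = 26. Stack: [625, 26]
BINARY_OP - → 625 - 26 = 599. Stack: [599]
STORE_FAST u → u=599. Stack: []
LOAD_FAST p → push -58. Stack: [-58]
RETURN_VALUE → return -58.

-14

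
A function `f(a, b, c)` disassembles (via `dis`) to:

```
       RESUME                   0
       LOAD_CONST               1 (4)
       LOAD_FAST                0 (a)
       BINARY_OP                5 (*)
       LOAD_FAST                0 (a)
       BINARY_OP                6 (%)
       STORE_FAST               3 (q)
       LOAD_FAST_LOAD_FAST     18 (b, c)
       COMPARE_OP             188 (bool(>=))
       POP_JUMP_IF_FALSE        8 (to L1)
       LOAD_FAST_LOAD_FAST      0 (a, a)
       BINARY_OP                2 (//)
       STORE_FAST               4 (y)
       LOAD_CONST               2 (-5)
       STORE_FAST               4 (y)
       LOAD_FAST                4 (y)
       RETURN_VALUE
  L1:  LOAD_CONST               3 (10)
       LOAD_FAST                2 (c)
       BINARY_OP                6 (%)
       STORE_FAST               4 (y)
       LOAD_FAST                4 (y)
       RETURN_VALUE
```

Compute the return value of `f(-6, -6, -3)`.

LOAD_CONST → push 4. Stack: [4]
LOAD_FAST a → push -6. Stack: [4, -6]
BINARY_OP * → 4 * -6 = -24. Stack: [-24]
LOAD_FAST a → push -6. Stack: [-24, -6]
BINARY_OP % → -24 % -6 = 0. Stack: [0]
STORE_FAST q → q=0. Stack: []
LOAD_FAST_LOAD_FAST b,c → push -6,-3. Stack: [-6, -3]
COMPARE_OP bool(>=) → -6 vs -3 = False. Stack: [False]
POP_JUMP_IF_FALSE → pop False; jump. Stack: []
LOAD_CONST → push 10. Stack: [10]
LOAD_FAST c → push -3. Stack: [10, -3]
BINARY_OP % → 10 % -3 = -2. Stack: [-2]
STORE_FAST y → y=-2. Stack: []
LOAD_FAST y → push -2. Stack: [-2]
RETURN_VALUE → return -2.

-2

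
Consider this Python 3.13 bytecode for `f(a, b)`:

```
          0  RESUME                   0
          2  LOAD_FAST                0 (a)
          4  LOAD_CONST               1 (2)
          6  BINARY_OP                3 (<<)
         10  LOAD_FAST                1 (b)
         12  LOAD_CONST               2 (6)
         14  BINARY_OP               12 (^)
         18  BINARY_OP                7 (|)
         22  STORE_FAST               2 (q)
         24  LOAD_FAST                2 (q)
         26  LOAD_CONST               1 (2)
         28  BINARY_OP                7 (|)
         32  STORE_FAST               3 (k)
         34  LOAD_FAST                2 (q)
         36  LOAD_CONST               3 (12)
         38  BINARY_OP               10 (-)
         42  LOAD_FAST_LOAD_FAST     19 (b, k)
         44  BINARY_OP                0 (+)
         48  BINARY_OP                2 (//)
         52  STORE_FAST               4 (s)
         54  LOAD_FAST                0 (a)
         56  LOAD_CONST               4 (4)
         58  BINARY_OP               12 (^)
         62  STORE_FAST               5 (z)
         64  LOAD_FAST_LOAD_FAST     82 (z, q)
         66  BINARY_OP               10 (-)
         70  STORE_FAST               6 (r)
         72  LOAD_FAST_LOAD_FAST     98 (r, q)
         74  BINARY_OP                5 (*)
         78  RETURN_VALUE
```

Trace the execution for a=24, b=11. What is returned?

LOAD_FAST a → push 24. Stack: [24]
LOAD_CONST → push 2. Stack: [24, 2]
BINARY_OP << → 24 << 2 = 96. Stack: [96]
LOAD_FAST b → push 11. Stack: [96, 11]
LOAD_CONST → push 6. Stack: [96, 11, 6]
BINARY_OP ^ → 11 ^ 6 = 13. Stack: [96, 13]
BINARY_OP | → 96 | 13 = 109. Stack: [109]
STORE_FAST q → q=109. Stack: []
LOAD_FAST q → push 109. Stack: [109]
LOAD_CONST → push 2. Stack: [109, 2]
BINARY_OP | → 109 | 2 = 111. Stack: [111]
STORE_FAST k → k=111. Stack: []
LOAD_FAST q → push 109. Stack: [109]
LOAD_CONST → push 12. Stack: [109, 12]
BINARY_OP - → 109 - 12 = 97. Stack: [97]
LOAD_FAST_LOAD_FAST b,k → push 11,111. Stack: [97, 11, 111]
BINARY_OP + → 11 + 111 = 122. Stack: [97, 122]
BINARY_OP // → 97 // 122 = 0. Stack: [0]
STORE_FAST s → s=0. Stack: []
LOAD_FAST a → push 24. Stack: [24]
LOAD_CONST → push 4. Stack: [24, 4]
BINARY_OP ^ → 24 ^ 4 = 28. Stack: [28]
STORE_FAST z → z=28. Stack: []
LOAD_FAST_LOAD_FAST z,q → push 28,109. Stack: [28, 109]
BINARY_OP - → 28 - 109 = -81. Stack: [-81]
STORE_FAST r → r=-81. Stack: []
LOAD_FAST_LOAD_FAST r,q → push -81,109. Stack: [-81, 109]
BINARY_OP * → -81 * 109 = -8829. Stack: [-8829]
RETURN_VALUE → return -8829.

-8829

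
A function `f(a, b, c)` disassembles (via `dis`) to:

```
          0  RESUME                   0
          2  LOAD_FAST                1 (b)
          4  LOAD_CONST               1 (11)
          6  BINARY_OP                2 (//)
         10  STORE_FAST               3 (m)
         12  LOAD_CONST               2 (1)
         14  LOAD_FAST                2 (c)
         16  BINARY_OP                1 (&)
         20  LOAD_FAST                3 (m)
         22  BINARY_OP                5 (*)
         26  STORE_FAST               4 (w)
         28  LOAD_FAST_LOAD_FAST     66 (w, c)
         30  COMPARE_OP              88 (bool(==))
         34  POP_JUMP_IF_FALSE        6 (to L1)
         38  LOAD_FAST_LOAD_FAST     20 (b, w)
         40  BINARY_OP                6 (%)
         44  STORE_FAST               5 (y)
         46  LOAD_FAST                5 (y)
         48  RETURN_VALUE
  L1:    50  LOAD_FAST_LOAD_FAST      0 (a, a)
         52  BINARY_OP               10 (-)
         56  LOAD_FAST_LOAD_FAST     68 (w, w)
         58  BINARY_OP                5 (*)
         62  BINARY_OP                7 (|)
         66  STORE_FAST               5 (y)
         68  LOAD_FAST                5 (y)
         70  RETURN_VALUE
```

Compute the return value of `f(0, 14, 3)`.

1

LOAD_FAST b → push 14. Stack: [14]
LOAD_CONST → push 11. Stack: [14, 11]
BINARY_OP // → 14 // 11 = 1. Stack: [1]
STORE_FAST m → m=1. Stack: []
LOAD_CONST → push 1. Stack: [1]
LOAD_FAST c → push 3. Stack: [1, 3]
BINARY_OP & → 1 & 3 = 1. Stack: [1]
LOAD_FAST m → push 1. Stack: [1, 1]
BINARY_OP * → 1 * 1 = 1. Stack: [1]
STORE_FAST w → w=1. Stack: []
LOAD_FAST_LOAD_FAST w,c → push 1,3. Stack: [1, 3]
COMPARE_OP bool(==) → 1 vs 3 = False. Stack: [False]
POP_JUMP_IF_FALSE → pop False; jump. Stack: []
LOAD_FAST_LOAD_FAST a,a → push 0,0. Stack: [0, 0]
BINARY_OP - → 0 - 0 = 0. Stack: [0]
LOAD_FAST_LOAD_FAST w,w → push 1,1. Stack: [0, 1, 1]
BINARY_OP * → 1 * 1 = 1. Stack: [0, 1]
BINARY_OP | → 0 | 1 = 1. Stack: [1]
STORE_FAST y → y=1. Stack: []
LOAD_FAST y → push 1. Stack: [1]
RETURN_VALUE → return 1.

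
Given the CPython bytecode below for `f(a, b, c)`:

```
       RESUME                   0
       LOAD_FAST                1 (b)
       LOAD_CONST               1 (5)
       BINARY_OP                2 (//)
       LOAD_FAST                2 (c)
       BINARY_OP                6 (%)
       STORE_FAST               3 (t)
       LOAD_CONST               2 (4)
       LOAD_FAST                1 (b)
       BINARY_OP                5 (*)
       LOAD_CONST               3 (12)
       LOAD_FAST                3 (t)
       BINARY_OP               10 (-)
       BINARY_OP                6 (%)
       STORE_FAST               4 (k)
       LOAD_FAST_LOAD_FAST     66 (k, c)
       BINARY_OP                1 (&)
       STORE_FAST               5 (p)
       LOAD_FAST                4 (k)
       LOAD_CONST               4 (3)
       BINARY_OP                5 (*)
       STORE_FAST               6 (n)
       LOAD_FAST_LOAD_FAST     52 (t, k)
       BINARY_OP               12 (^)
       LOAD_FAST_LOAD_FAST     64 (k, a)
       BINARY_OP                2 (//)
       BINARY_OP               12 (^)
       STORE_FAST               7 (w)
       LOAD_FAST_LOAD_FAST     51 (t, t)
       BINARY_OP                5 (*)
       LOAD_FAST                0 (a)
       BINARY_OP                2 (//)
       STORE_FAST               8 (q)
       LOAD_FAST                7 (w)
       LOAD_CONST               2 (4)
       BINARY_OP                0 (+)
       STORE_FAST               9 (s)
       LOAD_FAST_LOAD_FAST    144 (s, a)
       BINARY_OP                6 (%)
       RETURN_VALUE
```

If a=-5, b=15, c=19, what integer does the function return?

LOAD_FAST b → push 15. Stack: [15]
LOAD_CONST → push 5. Stack: [15, 5]
BINARY_OP // → 15 // 5 = 3. Stack: [3]
LOAD_FAST c → push 19. Stack: [3, 19]
BINARY_OP % → 3 % 19 = 3. Stack: [3]
STORE_FAST t → t=3. Stack: []
LOAD_CONST → push 4. Stack: [4]
LOAD_FAST b → push 15. Stack: [4, 15]
BINARY_OP * → 4 * 15 = 60. Stack: [60]
LOAD_CONST → push 12. Stack: [60, 12]
LOAD_FAST t → push 3. Stack: [60, 12, 3]
BINARY_OP - → 12 - 3 = 9. Stack: [60, 9]
BINARY_OP % → 60 % 9 = 6. Stack: [6]
STORE_FAST k → k=6. Stack: []
LOAD_FAST_LOAD_FAST k,c → push 6,19. Stack: [6, 19]
BINARY_OP & → 6 & 19 = 2. Stack: [2]
STORE_FAST p → p=2. Stack: []
LOAD_FAST k → push 6. Stack: [6]
LOAD_CONST → push 3. Stack: [6, 3]
BINARY_OP * → 6 * 3 = 18. Stack: [18]
STORE_FAST n → n=18. Stack: []
LOAD_FAST_LOAD_FAST t,k → push 3,6. Stack: [3, 6]
BINARY_OP ^ → 3 ^ 6 = 5. Stack: [5]
LOAD_FAST_LOAD_FAST k,a → push 6,-5. Stack: [5, 6, -5]
BINARY_OP // → 6 // -5 = -2. Stack: [5, -2]
BINARY_OP ^ → 5 ^ -2 = -5. Stack: [-5]
STORE_FAST w → w=-5. Stack: []
LOAD_FAST_LOAD_FAST t,t → push 3,3. Stack: [3, 3]
BINARY_OP * → 3 * 3 = 9. Stack: [9]
LOAD_FAST a → push -5. Stack: [9, -5]
BINARY_OP // → 9 // -5 = -2. Stack: [-2]
STORE_FAST q → q=-2. Stack: []
LOAD_FAST w → push -5. Stack: [-5]
LOAD_CONST → push 4. Stack: [-5, 4]
BINARY_OP + → -5 + 4 = -1. Stack: [-1]
STORE_FAST s → s=-1. Stack: []
LOAD_FAST_LOAD_FAST s,a → push -1,-5. Stack: [-1, -5]
BINARY_OP % → -1 % -5 = -1. Stack: [-1]
RETURN_VALUE → return -1.

-1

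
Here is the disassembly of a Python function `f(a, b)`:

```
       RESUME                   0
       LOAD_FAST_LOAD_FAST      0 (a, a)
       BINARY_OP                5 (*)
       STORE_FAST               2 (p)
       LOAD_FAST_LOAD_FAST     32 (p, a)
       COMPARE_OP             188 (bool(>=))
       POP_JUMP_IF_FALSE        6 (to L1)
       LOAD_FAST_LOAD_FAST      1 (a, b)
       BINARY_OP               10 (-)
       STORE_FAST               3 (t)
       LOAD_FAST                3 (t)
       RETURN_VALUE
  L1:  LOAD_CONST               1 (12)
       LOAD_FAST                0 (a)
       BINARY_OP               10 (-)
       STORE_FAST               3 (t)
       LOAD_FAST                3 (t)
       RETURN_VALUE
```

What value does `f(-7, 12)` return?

-19

LOAD_FAST_LOAD_FAST a,a → push -7,-7. Stack: [-7, -7]
BINARY_OP * → -7 * -7 = 49. Stack: [49]
STORE_FAST p → p=49. Stack: []
LOAD_FAST_LOAD_FAST p,a → push 49,-7. Stack: [49, -7]
COMPARE_OP bool(>=) → 49 vs -7 = True. Stack: [True]
POP_JUMP_IF_FALSE → pop True; no jump. Stack: []
LOAD_FAST_LOAD_FAST a,b → push -7,12. Stack: [-7, 12]
BINARY_OP - → -7 - 12 = -19. Stack: [-19]
STORE_FAST t → t=-19. Stack: []
LOAD_FAST t → push -19. Stack: [-19]
RETURN_VALUE → return -19.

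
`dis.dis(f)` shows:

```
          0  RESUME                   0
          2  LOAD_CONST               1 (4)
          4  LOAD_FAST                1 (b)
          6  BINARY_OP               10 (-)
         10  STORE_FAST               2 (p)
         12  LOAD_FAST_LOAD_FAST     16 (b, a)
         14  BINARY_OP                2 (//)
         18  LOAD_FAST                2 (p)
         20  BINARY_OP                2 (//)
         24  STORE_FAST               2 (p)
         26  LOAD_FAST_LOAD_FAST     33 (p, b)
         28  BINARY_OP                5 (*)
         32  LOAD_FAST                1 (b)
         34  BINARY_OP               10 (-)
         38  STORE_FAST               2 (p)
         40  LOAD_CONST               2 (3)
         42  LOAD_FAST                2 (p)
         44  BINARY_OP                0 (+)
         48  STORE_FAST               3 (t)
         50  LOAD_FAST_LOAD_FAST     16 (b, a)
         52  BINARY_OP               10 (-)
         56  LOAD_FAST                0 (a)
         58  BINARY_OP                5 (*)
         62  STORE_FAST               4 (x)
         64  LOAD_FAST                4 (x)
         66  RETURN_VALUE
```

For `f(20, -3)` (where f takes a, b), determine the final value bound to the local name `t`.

9

LOAD_CONST → push 4. Stack: [4]
LOAD_FAST b → push -3. Stack: [4, -3]
BINARY_OP - → 4 - -3 = 7. Stack: [7]
STORE_FAST p → p=7. Stack: []
LOAD_FAST_LOAD_FAST b,a → push -3,20. Stack: [-3, 20]
BINARY_OP // → -3 // 20 = -1. Stack: [-1]
LOAD_FAST p → push 7. Stack: [-1, 7]
BINARY_OP // → -1 // 7 = -1. Stack: [-1]
STORE_FAST p → p=-1. Stack: []
LOAD_FAST_LOAD_FAST p,b → push -1,-3. Stack: [-1, -3]
BINARY_OP * → -1 * -3 = 3. Stack: [3]
LOAD_FAST b → push -3. Stack: [3, -3]
BINARY_OP - → 3 - -3 = 6. Stack: [6]
STORE_FAST p → p=6. Stack: []
LOAD_CONST → push 3. Stack: [3]
LOAD_FAST p → push 6. Stack: [3, 6]
BINARY_OP + → 3 + 6 = 9. Stack: [9]
STORE_FAST t → t=9. Stack: []
LOAD_FAST_LOAD_FAST b,a → push -3,20. Stack: [-3, 20]
BINARY_OP - → -3 - 20 = -23. Stack: [-23]
LOAD_FAST a → push 20. Stack: [-23, 20]
BINARY_OP * → -23 * 20 = -460. Stack: [-460]
STORE_FAST x → x=-460. Stack: []
LOAD_FAST x → push -460. Stack: [-460]
RETURN_VALUE → return -460.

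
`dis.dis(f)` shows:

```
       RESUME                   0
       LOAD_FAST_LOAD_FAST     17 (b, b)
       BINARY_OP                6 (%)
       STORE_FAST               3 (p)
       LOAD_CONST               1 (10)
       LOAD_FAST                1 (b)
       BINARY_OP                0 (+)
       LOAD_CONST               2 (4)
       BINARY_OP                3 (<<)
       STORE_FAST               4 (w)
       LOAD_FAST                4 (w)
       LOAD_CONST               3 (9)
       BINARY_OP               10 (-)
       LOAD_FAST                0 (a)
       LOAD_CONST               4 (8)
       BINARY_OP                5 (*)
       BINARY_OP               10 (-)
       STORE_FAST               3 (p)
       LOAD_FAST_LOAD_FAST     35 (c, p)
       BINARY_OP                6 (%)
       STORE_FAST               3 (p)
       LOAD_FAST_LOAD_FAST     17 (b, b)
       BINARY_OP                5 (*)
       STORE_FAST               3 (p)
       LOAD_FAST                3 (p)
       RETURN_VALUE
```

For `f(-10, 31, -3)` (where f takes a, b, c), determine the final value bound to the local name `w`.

656

LOAD_FAST_LOAD_FAST b,b → push 31,31. Stack: [31, 31]
BINARY_OP % → 31 % 31 = 0. Stack: [0]
STORE_FAST p → p=0. Stack: []
LOAD_CONST → push 10. Stack: [10]
LOAD_FAST b → push 31. Stack: [10, 31]
BINARY_OP + → 10 + 31 = 41. Stack: [41]
LOAD_CONST → push 4. Stack: [41, 4]
BINARY_OP << → 41 << 4 = 656. Stack: [656]
STORE_FAST w → w=656. Stack: []
LOAD_FAST w → push 656. Stack: [656]
LOAD_CONST → push 9. Stack: [656, 9]
BINARY_OP - → 656 - 9 = 647. Stack: [647]
LOAD_FAST a → push -10. Stack: [647, -10]
LOAD_CONST → push 8. Stack: [647, -10, 8]
BINARY_OP * → -10 * 8 = -80. Stack: [647, -80]
BINARY_OP - → 647 - -80 = 727. Stack: [727]
STORE_FAST p → p=727. Stack: []
LOAD_FAST_LOAD_FAST c,p → push -3,727. Stack: [-3, 727]
BINARY_OP % → -3 % 727 = 724. Stack: [724]
STORE_FAST p → p=724. Stack: []
LOAD_FAST_LOAD_FAST b,b → push 31,31. Stack: [31, 31]
BINARY_OP * → 31 * 31 = 961. Stack: [961]
STORE_FAST p → p=961. Stack: []
LOAD_FAST p → push 961. Stack: [961]
RETURN_VALUE → return 961.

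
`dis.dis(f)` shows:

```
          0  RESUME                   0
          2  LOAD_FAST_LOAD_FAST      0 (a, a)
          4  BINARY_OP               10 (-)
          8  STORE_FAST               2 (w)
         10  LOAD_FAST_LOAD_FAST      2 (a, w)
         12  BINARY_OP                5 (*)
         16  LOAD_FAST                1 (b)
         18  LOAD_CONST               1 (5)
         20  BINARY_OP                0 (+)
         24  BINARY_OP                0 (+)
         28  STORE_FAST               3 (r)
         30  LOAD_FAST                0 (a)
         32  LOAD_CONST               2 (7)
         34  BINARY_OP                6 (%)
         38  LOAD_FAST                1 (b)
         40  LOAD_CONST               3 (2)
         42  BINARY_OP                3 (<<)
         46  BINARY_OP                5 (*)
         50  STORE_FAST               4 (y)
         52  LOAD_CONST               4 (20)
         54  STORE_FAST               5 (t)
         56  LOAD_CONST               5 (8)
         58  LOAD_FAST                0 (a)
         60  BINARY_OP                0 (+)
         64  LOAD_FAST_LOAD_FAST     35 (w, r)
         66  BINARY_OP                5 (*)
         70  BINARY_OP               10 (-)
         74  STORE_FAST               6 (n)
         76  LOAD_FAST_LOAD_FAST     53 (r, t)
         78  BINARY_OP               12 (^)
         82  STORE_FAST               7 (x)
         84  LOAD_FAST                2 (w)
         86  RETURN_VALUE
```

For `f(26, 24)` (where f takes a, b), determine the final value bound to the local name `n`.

34

LOAD_FAST_LOAD_FAST a,a → push 26,26. Stack: [26, 26]
BINARY_OP - → 26 - 26 = 0. Stack: [0]
STORE_FAST w → w=0. Stack: []
LOAD_FAST_LOAD_FAST a,w → push 26,0. Stack: [26, 0]
BINARY_OP * → 26 * 0 = 0. Stack: [0]
LOAD_FAST b → push 24. Stack: [0, 24]
LOAD_CONST → push 5. Stack: [0, 24, 5]
BINARY_OP + → 24 + 5 = 29. Stack: [0, 29]
BINARY_OP + → 0 + 29 = 29. Stack: [29]
STORE_FAST r → r=29. Stack: []
LOAD_FAST a → push 26. Stack: [26]
LOAD_CONST → push 7. Stack: [26, 7]
BINARY_OP % → 26 % 7 = 5. Stack: [5]
LOAD_FAST b → push 24. Stack: [5, 24]
LOAD_CONST → push 2. Stack: [5, 24, 2]
BINARY_OP << → 24 << 2 = 96. Stack: [5, 96]
BINARY_OP * → 5 * 96 = 480. Stack: [480]
STORE_FAST y → y=480. Stack: []
LOAD_CONST → push 20. Stack: [20]
STORE_FAST t → t=20. Stack: []
LOAD_CONST → push 8. Stack: [8]
LOAD_FAST a → push 26. Stack: [8, 26]
BINARY_OP + → 8 + 26 = 34. Stack: [34]
LOAD_FAST_LOAD_FAST w,r → push 0,29. Stack: [34, 0, 29]
BINARY_OP * → 0 * 29 = 0. Stack: [34, 0]
BINARY_OP - → 34 - 0 = 34. Stack: [34]
STORE_FAST n → n=34. Stack: []
LOAD_FAST_LOAD_FAST r,t → push 29,20. Stack: [29, 20]
BINARY_OP ^ → 29 ^ 20 = 9. Stack: [9]
STORE_FAST x → x=9. Stack: []
LOAD_FAST w → push 0. Stack: [0]
RETURN_VALUE → return 0.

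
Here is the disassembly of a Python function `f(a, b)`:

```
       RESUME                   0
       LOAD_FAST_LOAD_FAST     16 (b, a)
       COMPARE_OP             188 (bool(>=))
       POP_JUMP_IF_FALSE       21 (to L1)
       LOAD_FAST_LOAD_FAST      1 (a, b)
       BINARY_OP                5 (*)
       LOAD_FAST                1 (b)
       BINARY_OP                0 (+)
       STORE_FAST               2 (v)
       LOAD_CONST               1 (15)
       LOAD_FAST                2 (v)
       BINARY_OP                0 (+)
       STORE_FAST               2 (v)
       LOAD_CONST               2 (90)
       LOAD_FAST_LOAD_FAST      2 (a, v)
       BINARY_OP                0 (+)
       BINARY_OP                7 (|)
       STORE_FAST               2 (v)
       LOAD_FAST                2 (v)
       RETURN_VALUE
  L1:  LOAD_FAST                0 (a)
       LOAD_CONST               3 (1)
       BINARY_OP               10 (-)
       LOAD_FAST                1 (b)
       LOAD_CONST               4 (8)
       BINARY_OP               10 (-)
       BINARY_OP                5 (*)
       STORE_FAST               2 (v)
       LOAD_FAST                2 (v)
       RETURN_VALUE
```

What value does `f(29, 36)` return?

1150

LOAD_FAST_LOAD_FAST b,a → push 36,29. Stack: [36, 29]
COMPARE_OP bool(>=) → 36 vs 29 = True. Stack: [True]
POP_JUMP_IF_FALSE → pop True; no jump. Stack: []
LOAD_FAST_LOAD_FAST a,b → push 29,36. Stack: [29, 36]
BINARY_OP * → 29 * 36 = 1044. Stack: [1044]
LOAD_FAST b → push 36. Stack: [1044, 36]
BINARY_OP + → 1044 + 36 = 1080. Stack: [1080]
STORE_FAST v → v=1080. Stack: []
LOAD_CONST → push 15. Stack: [15]
LOAD_FAST v → push 1080. Stack: [15, 1080]
BINARY_OP + → 15 + 1080 = 1095. Stack: [1095]
STORE_FAST v → v=1095. Stack: []
LOAD_CONST → push 90. Stack: [90]
LOAD_FAST_LOAD_FAST a,v → push 29,1095. Stack: [90, 29, 1095]
BINARY_OP + → 29 + 1095 = 1124. Stack: [90, 1124]
BINARY_OP | → 90 | 1124 = 1150. Stack: [1150]
STORE_FAST v → v=1150. Stack: []
LOAD_FAST v → push 1150. Stack: [1150]
RETURN_VALUE → return 1150.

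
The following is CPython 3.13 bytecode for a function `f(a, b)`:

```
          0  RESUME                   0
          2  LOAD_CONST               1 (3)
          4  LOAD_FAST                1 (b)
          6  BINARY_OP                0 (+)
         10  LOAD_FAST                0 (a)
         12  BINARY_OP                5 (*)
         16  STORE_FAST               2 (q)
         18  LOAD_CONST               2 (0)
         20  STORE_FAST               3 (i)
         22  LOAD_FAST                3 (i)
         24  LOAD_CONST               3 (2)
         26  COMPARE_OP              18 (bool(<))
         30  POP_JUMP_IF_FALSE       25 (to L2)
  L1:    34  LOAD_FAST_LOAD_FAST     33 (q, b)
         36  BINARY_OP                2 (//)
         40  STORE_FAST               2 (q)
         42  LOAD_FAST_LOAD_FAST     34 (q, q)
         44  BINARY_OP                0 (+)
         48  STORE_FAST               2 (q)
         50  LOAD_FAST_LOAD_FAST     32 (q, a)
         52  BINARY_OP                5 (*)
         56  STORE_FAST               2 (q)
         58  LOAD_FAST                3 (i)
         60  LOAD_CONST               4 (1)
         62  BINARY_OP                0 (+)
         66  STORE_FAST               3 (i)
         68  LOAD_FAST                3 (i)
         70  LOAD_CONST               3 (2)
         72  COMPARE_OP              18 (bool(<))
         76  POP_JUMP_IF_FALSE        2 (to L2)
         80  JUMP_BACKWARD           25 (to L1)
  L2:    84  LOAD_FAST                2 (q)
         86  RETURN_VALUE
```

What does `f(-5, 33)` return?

-10

LOAD_CONST → push 3. Stack: [3]
LOAD_FAST b → push 33. Stack: [3, 33]
BINARY_OP + → 3 + 33 = 36. Stack: [36]
LOAD_FAST a → push -5. Stack: [36, -5]
BINARY_OP * → 36 * -5 = -180. Stack: [-180]
STORE_FAST q → q=-180. Stack: []
LOAD_CONST → push 0. Stack: [0]
STORE_FAST i → i=0. Stack: []
LOAD_FAST i → push 0. Stack: [0]
LOAD_CONST → push 2. Stack: [0, 2]
COMPARE_OP bool(<) → 0 vs 2 = True. Stack: [True]
POP_JUMP_IF_FALSE → pop True; no jump. Stack: []
LOAD_FAST_LOAD_FAST q,b → push -180,33. Stack: [-180, 33]
BINARY_OP // → -180 // 33 = -6. Stack: [-6]
STORE_FAST q → q=-6. Stack: []
LOAD_FAST_LOAD_FAST q,q → push -6,-6. Stack: [-6, -6]
BINARY_OP + → -6 + -6 = -12. Stack: [-12]
STORE_FAST q → q=-12. Stack: []
LOAD_FAST_LOAD_FAST q,a → push -12,-5. Stack: [-12, -5]
BINARY_OP * → -12 * -5 = 60. Stack: [60]
STORE_FAST q → q=60. Stack: []
LOAD_FAST i → push 0. Stack: [0]
LOAD_CONST → push 1. Stack: [0, 1]
BINARY_OP + → 0 + 1 = 1. Stack: [1]
STORE_FAST i → i=1. Stack: []
LOAD_FAST i → push 1. Stack: [1]
LOAD_CONST → push 2. Stack: [1, 2]
COMPARE_OP bool(<) → 1 vs 2 = True. Stack: [True]
POP_JUMP_IF_FALSE → pop True; no jump. Stack: []
LOAD_FAST_LOAD_FAST q,b → push 60,33. Stack: [60, 33]
BINARY_OP // → 60 // 33 = 1. Stack: [1]
STORE_FAST q → q=1. Stack: []
LOAD_FAST_LOAD_FAST q,q → push 1,1. Stack: [1, 1]
BINARY_OP + → 1 + 1 = 2. Stack: [2]
STORE_FAST q → q=2. Stack: []
LOAD_FAST_LOAD_FAST q,a → push 2,-5. Stack: [2, -5]
BINARY_OP * → 2 * -5 = -10. Stack: [-10]
STORE_FAST q → q=-10. Stack: []
LOAD_FAST i → push 1. Stack: [1]
LOAD_CONST → push 1. Stack: [1, 1]
BINARY_OP + → 1 + 1 = 2. Stack: [2]
STORE_FAST i → i=2. Stack: []
LOAD_FAST i → push 2. Stack: [2]
LOAD_CONST → push 2. Stack: [2, 2]
COMPARE_OP bool(<) → 2 vs 2 = False. Stack: [False]
POP_JUMP_IF_FALSE → pop False; jump. Stack: []
LOAD_FAST q → push -10. Stack: [-10]
RETURN_VALUE → return -10.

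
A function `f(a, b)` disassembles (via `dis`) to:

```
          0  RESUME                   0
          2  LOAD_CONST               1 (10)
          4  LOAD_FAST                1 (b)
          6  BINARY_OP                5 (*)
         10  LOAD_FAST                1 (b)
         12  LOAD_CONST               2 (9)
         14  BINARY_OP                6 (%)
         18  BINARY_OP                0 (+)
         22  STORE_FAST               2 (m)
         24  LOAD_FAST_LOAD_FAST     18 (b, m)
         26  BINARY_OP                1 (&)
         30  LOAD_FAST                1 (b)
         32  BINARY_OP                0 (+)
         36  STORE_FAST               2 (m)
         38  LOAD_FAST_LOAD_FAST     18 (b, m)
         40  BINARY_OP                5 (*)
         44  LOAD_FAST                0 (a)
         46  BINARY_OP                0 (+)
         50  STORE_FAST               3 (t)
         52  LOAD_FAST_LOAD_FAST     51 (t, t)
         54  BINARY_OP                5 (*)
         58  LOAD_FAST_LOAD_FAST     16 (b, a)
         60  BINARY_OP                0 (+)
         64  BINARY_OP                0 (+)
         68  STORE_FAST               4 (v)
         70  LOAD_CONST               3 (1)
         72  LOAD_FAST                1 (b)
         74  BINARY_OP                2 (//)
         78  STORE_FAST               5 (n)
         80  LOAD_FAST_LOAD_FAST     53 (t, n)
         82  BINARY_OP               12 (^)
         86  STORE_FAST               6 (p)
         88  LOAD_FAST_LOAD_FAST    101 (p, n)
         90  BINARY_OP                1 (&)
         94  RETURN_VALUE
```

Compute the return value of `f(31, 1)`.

LOAD_CONST → push 10. Stack: [10]
LOAD_FAST b → push 1. Stack: [10, 1]
BINARY_OP * → 10 * 1 = 10. Stack: [10]
LOAD_FAST b → push 1. Stack: [10, 1]
LOAD_CONST → push 9. Stack: [10, 1, 9]
BINARY_OP % → 1 % 9 = 1. Stack: [10, 1]
BINARY_OP + → 10 + 1 = 11. Stack: [11]
STORE_FAST m → m=11. Stack: []
LOAD_FAST_LOAD_FAST b,m → push 1,11. Stack: [1, 11]
BINARY_OP & → 1 & 11 = 1. Stack: [1]
LOAD_FAST b → push 1. Stack: [1, 1]
BINARY_OP + → 1 + 1 = 2. Stack: [2]
STORE_FAST m → m=2. Stack: []
LOAD_FAST_LOAD_FAST b,m → push 1,2. Stack: [1, 2]
BINARY_OP * → 1 * 2 = 2. Stack: [2]
LOAD_FAST a → push 31. Stack: [2, 31]
BINARY_OP + → 2 + 31 = 33. Stack: [33]
STORE_FAST t → t=33. Stack: []
LOAD_FAST_LOAD_FAST t,t → push 33,33. Stack: [33, 33]
BINARY_OP * → 33 * 33 = 1089. Stack: [1089]
LOAD_FAST_LOAD_FAST b,a → push 1,31. Stack: [1089, 1, 31]
BINARY_OP + → 1 + 31 = 32. Stack: [1089, 32]
BINARY_OP + → 1089 + 32 = 1121. Stack: [1121]
STORE_FAST v → v=1121. Stack: []
LOAD_CONST → push 1. Stack: [1]
LOAD_FAST b → push 1. Stack: [1, 1]
BINARY_OP // → 1 // 1 = 1. Stack: [1]
STORE_FAST n → n=1. Stack: []
LOAD_FAST_LOAD_FAST t,n → push 33,1. Stack: [33, 1]
BINARY_OP ^ → 33 ^ 1 = 32. Stack: [32]
STORE_FAST p → p=32. Stack: []
LOAD_FAST_LOAD_FAST p,n → push 32,1. Stack: [32, 1]
BINARY_OP & → 32 & 1 = 0. Stack: [0]
RETURN_VALUE → return 0.

0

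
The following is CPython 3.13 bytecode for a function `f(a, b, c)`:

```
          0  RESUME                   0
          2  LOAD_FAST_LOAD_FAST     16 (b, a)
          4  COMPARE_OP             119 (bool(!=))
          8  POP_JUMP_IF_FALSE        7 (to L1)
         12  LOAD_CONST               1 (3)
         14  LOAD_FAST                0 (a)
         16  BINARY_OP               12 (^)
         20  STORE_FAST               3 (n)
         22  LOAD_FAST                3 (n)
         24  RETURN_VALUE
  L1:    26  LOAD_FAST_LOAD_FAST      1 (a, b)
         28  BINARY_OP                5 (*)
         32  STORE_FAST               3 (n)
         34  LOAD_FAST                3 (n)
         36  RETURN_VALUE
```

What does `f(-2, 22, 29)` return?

LOAD_FAST_LOAD_FAST b,a → push 22,-2. Stack: [22, -2]
COMPARE_OP bool(!=) → 22 vs -2 = True. Stack: [True]
POP_JUMP_IF_FALSE → pop True; no jump. Stack: []
LOAD_CONST → push 3. Stack: [3]
LOAD_FAST a → push -2. Stack: [3, -2]
BINARY_OP ^ → 3 ^ -2 = -3. Stack: [-3]
STORE_FAST n → n=-3. Stack: []
LOAD_FAST n → push -3. Stack: [-3]
RETURN_VALUE → return -3.

-3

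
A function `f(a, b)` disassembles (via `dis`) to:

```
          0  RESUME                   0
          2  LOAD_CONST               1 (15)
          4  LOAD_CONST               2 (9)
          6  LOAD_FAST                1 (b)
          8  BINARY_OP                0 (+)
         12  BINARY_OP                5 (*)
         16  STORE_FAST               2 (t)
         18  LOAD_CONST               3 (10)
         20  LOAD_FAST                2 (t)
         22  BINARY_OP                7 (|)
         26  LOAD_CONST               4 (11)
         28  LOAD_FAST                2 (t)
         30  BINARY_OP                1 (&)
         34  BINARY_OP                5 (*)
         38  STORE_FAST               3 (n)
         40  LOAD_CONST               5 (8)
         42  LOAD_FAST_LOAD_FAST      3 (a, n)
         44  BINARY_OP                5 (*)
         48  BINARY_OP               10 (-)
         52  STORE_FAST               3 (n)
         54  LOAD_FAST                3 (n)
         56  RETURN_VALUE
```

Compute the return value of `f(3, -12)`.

341

LOAD_CONST → push 15. Stack: [15]
LOAD_CONST → push 9. Stack: [15, 9]
LOAD_FAST b → push -12. Stack: [15, 9, -12]
BINARY_OP + → 9 + -12 = -3. Stack: [15, -3]
BINARY_OP * → 15 * -3 = -45. Stack: [-45]
STORE_FAST t → t=-45. Stack: []
LOAD_CONST → push 10. Stack: [10]
LOAD_FAST t → push -45. Stack: [10, -45]
BINARY_OP | → 10 | -45 = -37. Stack: [-37]
LOAD_CONST → push 11. Stack: [-37, 11]
LOAD_FAST t → push -45. Stack: [-37, 11, -45]
BINARY_OP & → 11 & -45 = 3. Stack: [-37, 3]
BINARY_OP * → -37 * 3 = -111. Stack: [-111]
STORE_FAST n → n=-111. Stack: []
LOAD_CONST → push 8. Stack: [8]
LOAD_FAST_LOAD_FAST a,n → push 3,-111. Stack: [8, 3, -111]
BINARY_OP * → 3 * -111 = -333. Stack: [8, -333]
BINARY_OP - → 8 - -333 = 341. Stack: [341]
STORE_FAST n → n=341. Stack: []
LOAD_FAST n → push 341. Stack: [341]
RETURN_VALUE → return 341.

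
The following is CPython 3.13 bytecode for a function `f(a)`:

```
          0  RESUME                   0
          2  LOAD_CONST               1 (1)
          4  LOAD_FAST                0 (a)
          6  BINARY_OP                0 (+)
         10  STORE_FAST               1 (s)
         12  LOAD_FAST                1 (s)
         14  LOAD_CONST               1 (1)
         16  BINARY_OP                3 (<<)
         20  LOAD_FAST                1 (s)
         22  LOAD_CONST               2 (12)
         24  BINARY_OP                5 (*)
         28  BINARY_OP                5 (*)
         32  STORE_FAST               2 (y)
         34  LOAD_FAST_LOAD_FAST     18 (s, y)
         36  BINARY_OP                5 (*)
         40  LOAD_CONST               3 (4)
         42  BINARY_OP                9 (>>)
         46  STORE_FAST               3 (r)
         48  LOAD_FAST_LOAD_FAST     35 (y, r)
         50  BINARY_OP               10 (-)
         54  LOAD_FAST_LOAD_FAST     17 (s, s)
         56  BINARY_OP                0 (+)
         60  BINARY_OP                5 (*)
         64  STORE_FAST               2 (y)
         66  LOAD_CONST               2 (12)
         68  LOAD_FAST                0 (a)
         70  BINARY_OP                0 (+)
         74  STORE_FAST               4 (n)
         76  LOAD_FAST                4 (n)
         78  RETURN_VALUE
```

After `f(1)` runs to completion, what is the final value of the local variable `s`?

2

LOAD_CONST → push 1. Stack: [1]
LOAD_FAST a → push 1. Stack: [1, 1]
BINARY_OP + → 1 + 1 = 2. Stack: [2]
STORE_FAST s → s=2. Stack: []
LOAD_FAST s → push 2. Stack: [2]
LOAD_CONST → push 1. Stack: [2, 1]
BINARY_OP << → 2 << 1 = 4. Stack: [4]
LOAD_FAST s → push 2. Stack: [4, 2]
LOAD_CONST → push 12. Stack: [4, 2, 12]
BINARY_OP * → 2 * 12 = 24. Stack: [4, 24]
BINARY_OP * → 4 * 24 = 96. Stack: [96]
STORE_FAST y → y=96. Stack: []
LOAD_FAST_LOAD_FAST s,y → push 2,96. Stack: [2, 96]
BINARY_OP * → 2 * 96 = 192. Stack: [192]
LOAD_CONST → push 4. Stack: [192, 4]
BINARY_OP >> → 192 >> 4 = 12. Stack: [12]
STORE_FAST r → r=12. Stack: []
LOAD_FAST_LOAD_FAST y,r → push 96,12. Stack: [96, 12]
BINARY_OP - → 96 - 12 = 84. Stack: [84]
LOAD_FAST_LOAD_FAST s,s → push 2,2. Stack: [84, 2, 2]
BINARY_OP + → 2 + 2 = 4. Stack: [84, 4]
BINARY_OP * → 84 * 4 = 336. Stack: [336]
STORE_FAST y → y=336. Stack: []
LOAD_CONST → push 12. Stack: [12]
LOAD_FAST a → push 1. Stack: [12, 1]
BINARY_OP + → 12 + 1 = 13. Stack: [13]
STORE_FAST n → n=13. Stack: []
LOAD_FAST n → push 13. Stack: [13]
RETURN_VALUE → return 13.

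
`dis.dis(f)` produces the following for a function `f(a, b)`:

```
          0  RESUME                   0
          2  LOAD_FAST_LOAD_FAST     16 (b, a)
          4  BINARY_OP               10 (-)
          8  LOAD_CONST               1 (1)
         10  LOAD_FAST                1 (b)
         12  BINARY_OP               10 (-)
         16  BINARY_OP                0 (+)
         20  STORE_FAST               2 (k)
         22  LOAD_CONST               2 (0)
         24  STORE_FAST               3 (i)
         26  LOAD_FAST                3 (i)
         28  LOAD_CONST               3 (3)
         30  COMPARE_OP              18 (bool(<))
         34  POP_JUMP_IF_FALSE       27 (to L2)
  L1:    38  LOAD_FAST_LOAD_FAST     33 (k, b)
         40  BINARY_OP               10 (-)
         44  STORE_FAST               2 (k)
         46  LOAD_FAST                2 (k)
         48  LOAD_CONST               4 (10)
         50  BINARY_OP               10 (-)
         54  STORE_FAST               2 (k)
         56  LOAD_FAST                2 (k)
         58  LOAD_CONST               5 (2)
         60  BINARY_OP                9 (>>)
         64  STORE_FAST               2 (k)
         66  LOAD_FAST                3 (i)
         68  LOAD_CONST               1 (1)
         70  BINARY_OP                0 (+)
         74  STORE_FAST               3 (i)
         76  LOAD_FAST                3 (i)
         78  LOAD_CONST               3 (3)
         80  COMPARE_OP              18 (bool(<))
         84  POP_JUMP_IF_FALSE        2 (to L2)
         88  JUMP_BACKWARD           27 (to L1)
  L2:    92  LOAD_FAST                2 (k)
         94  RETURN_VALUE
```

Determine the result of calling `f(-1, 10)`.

-7

LOAD_FAST_LOAD_FAST b,a → push 10,-1
BINARY_OP - → 10 - -1 = 11
LOAD_CONST → push 1
LOAD_FAST b → push 10
BINARY_OP - → 1 - 10 = -9
BINARY_OP + → 11 + -9 = 2
STORE_FAST k → k=2
LOAD_CONST → push 0
STORE_FAST i → i=0
LOAD_FAST i → push 0
LOAD_CONST → push 3
COMPARE_OP bool(<) → 0 vs 3 = True
POP_JUMP_IF_FALSE → pop True; no jump
LOAD_FAST_LOAD_FAST k,b → push 2,10
BINARY_OP - → 2 - 10 = -8
STORE_FAST k → k=-8
LOAD_FAST k → push -8
LOAD_CONST → push 10
BINARY_OP - → -8 - 10 = -18
STORE_FAST k → k=-18
LOAD_FAST k → push -18
LOAD_CONST → push 2
BINARY_OP >> → -18 >> 2 = -5
STORE_FAST k → k=-5
LOAD_FAST i → push 0
LOAD_CONST → push 1
BINARY_OP + → 0 + 1 = 1
STORE_FAST i → i=1
LOAD_FAST i → push 1
LOAD_CONST → push 3
COMPARE_OP bool(<) → 1 vs 3 = True
POP_JUMP_IF_FALSE → pop True; no jump
LOAD_FAST_LOAD_FAST k,b → push -5,10
BINARY_OP - → -5 - 10 = -15
STORE_FAST k → k=-15
LOAD_FAST k → push -15
LOAD_CONST → push 10
BINARY_OP - → -15 - 10 = -25
STORE_FAST k → k=-25
LOAD_FAST k → push -25
LOAD_CONST → push 2
BINARY_OP >> → -25 >> 2 = -7
STORE_FAST k → k=-7
LOAD_FAST i → push 1
LOAD_CONST → push 1
BINARY_OP + → 1 + 1 = 2
STORE_FAST i → i=2
LOAD_FAST i → push 2
LOAD_CONST → push 3
COMPARE_OP bool(<) → 2 vs 3 = True
POP_JUMP_IF_FALSE → pop True; no jump
LOAD_FAST_LOAD_FAST k,b → push -7,10
BINARY_OP - → -7 - 10 = -17
STORE_FAST k → k=-17
LOAD_FAST k → push -17
LOAD_CONST → push 10
BINARY_OP - → -17 - 10 = -27
STORE_FAST k → k=-27
LOAD_FAST k → push -27
LOAD_CONST → push 2
BINARY_OP >> → -27 >> 2 = -7
STORE_FAST k → k=-7
LOAD_FAST i → push 2
LOAD_CONST → push 1
BINARY_OP + → 2 + 1 = 3
STORE_FAST i → i=3
LOAD_FAST i → push 3
LOAD_CONST → push 3
COMPARE_OP bool(<) → 3 vs 3 = False
POP_JUMP_IF_FALSE → pop False; jump
LOAD_FAST k → push -7
RETURN_VALUE → return -7.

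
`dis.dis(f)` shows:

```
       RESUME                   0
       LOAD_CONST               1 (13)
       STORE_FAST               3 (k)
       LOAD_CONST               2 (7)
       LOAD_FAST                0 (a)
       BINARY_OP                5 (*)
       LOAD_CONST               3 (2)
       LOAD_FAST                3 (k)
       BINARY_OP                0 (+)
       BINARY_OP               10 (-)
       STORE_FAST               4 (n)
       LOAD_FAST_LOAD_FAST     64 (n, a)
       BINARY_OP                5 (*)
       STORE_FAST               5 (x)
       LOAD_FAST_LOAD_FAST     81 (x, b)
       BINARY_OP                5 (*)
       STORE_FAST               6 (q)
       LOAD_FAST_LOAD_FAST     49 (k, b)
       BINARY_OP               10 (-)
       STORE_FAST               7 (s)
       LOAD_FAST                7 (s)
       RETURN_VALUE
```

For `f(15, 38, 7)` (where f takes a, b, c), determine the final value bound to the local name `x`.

1350

LOAD_CONST → push 13. Stack: [13]
STORE_FAST k → k=13. Stack: []
LOAD_CONST → push 7. Stack: [7]
LOAD_FAST a → push 15. Stack: [7, 15]
BINARY_OP * → 7 * 15 = 105. Stack: [105]
LOAD_CONST → push 2. Stack: [105, 2]
LOAD_FAST k → push 13. Stack: [105, 2, 13]
BINARY_OP + → 2 + 13 = 15. Stack: [105, 15]
BINARY_OP - → 105 - 15 = 90. Stack: [90]
STORE_FAST n → n=90. Stack: []
LOAD_FAST_LOAD_FAST n,a → push 90,15. Stack: [90, 15]
BINARY_OP * → 90 * 15 = 1350. Stack: [1350]
STORE_FAST x → x=1350. Stack: []
LOAD_FAST_LOAD_FAST x,b → push 1350,38. Stack: [1350, 38]
BINARY_OP * → 1350 * 38 = 51300. Stack: [51300]
STORE_FAST q → q=51300. Stack: []
LOAD_FAST_LOAD_FAST k,b → push 13,38. Stack: [13, 38]
BINARY_OP - → 13 - 38 = -25. Stack: [-25]
STORE_FAST s → s=-25. Stack: []
LOAD_FAST s → push -25. Stack: [-25]
RETURN_VALUE → return -25.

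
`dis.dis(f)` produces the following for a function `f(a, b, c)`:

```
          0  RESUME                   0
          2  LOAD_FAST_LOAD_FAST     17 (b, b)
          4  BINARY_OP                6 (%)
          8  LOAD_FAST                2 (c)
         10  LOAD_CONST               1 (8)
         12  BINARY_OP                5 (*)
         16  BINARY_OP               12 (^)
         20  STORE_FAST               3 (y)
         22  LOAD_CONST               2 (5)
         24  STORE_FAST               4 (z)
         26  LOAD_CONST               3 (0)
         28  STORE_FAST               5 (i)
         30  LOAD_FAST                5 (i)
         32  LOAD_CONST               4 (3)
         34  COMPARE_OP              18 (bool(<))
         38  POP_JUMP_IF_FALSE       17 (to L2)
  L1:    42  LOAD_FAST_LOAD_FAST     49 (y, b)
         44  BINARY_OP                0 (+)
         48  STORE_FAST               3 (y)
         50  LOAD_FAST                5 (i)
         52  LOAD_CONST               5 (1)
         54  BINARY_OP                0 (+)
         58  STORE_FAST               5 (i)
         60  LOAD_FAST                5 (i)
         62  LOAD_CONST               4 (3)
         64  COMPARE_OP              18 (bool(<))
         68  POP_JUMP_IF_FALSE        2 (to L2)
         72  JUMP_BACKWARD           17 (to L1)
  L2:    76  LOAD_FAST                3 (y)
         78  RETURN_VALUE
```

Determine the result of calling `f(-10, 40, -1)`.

112

LOAD_FAST_LOAD_FAST b,b → push 40,40. Stack: [40, 40]
BINARY_OP % → 40 % 40 = 0. Stack: [0]
LOAD_FAST c → push -1. Stack: [0, -1]
LOAD_CONST → push 8. Stack: [0, -1, 8]
BINARY_OP * → -1 * 8 = -8. Stack: [0, -8]
BINARY_OP ^ → 0 ^ -8 = -8. Stack: [-8]
STORE_FAST y → y=-8. Stack: []
LOAD_CONST → push 5. Stack: [5]
STORE_FAST z → z=5. Stack: []
LOAD_CONST → push 0. Stack: [0]
STORE_FAST i → i=0. Stack: []
LOAD_FAST i → push 0. Stack: [0]
LOAD_CONST → push 3. Stack: [0, 3]
COMPARE_OP bool(<) → 0 vs 3 = True. Stack: [True]
POP_JUMP_IF_FALSE → pop True; no jump. Stack: []
LOAD_FAST_LOAD_FAST y,b → push -8,40. Stack: [-8, 40]
BINARY_OP + → -8 + 40 = 32. Stack: [32]
STORE_FAST y → y=32. Stack: []
LOAD_FAST i → push 0. Stack: [0]
LOAD_CONST → push 1. Stack: [0, 1]
BINARY_OP + → 0 + 1 = 1. Stack: [1]
STORE_FAST i → i=1. Stack: []
LOAD_FAST i → push 1. Stack: [1]
LOAD_CONST → push 3. Stack: [1, 3]
COMPARE_OP bool(<) → 1 vs 3 = True. Stack: [True]
POP_JUMP_IF_FALSE → pop True; no jump. Stack: []
LOAD_FAST_LOAD_FAST y,b → push 32,40. Stack: [32, 40]
BINARY_OP + → 32 + 40 = 72. Stack: [72]
STORE_FAST y → y=72. Stack: []
LOAD_FAST i → push 1. Stack: [1]
LOAD_CONST → push 1. Stack: [1, 1]
BINARY_OP + → 1 + 1 = 2. Stack: [2]
STORE_FAST i → i=2. Stack: []
LOAD_FAST i → push 2. Stack: [2]
LOAD_CONST → push 3. Stack: [2, 3]
COMPARE_OP bool(<) → 2 vs 3 = True. Stack: [True]
POP_JUMP_IF_FALSE → pop True; no jump. Stack: []
LOAD_FAST_LOAD_FAST y,b → push 72,40. Stack: [72, 40]
BINARY_OP + → 72 + 40 = 112. Stack: [112]
STORE_FAST y → y=112. Stack: []
LOAD_FAST i → push 2. Stack: [2]
LOAD_CONST → push 1. Stack: [2, 1]
BINARY_OP + → 2 + 1 = 3. Stack: [3]
STORE_FAST i → i=3. Stack: []
LOAD_FAST i → push 3. Stack: [3]
LOAD_CONST → push 3. Stack: [3, 3]
COMPARE_OP bool(<) → 3 vs 3 = False. Stack: [False]
POP_JUMP_IF_FALSE → pop False; jump. Stack: []
LOAD_FAST y → push 112. Stack: [112]
RETURN_VALUE → return 112.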